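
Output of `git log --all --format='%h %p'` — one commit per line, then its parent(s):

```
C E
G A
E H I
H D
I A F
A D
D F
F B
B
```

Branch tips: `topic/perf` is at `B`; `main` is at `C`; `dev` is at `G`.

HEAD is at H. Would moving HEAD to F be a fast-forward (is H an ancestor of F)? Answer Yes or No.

A fast-forward from H to F is possible iff H is an ancestor of F.
Ancestors of F: {B, F}.
H is not among them, so fast-forward is not possible.

No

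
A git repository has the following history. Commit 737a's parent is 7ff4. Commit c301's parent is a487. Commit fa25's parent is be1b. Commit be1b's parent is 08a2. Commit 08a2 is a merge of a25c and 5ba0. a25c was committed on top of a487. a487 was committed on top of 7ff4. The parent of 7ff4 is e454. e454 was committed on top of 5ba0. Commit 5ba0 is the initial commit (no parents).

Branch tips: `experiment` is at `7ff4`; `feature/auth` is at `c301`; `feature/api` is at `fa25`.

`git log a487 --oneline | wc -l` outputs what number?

4

Walking parent pointers from a487: reachable set = {5ba0, 7ff4, a487, e454}.
That is 4 commits.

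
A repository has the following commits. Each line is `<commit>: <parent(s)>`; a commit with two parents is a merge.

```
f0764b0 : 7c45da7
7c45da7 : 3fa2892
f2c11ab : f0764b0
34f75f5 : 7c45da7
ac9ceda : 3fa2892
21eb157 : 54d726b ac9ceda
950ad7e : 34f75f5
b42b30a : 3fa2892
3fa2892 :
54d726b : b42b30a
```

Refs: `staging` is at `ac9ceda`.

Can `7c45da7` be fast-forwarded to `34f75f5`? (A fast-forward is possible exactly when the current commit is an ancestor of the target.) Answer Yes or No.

Yes

A fast-forward from 7c45da7 to 34f75f5 is possible iff 7c45da7 is an ancestor of 34f75f5.
Ancestors of 34f75f5: {34f75f5, 3fa2892, 7c45da7}.
7c45da7 is among them, so fast-forward is possible.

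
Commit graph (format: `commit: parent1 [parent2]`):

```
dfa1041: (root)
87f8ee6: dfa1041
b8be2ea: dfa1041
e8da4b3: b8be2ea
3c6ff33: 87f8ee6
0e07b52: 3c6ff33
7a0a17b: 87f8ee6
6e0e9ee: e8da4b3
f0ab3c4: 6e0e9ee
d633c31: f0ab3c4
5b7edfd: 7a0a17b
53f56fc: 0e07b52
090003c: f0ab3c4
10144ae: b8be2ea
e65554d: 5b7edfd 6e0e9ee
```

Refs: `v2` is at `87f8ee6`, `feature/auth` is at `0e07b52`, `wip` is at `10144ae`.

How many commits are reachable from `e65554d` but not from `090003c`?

4

Reachable from e65554d: {5b7edfd, 6e0e9ee, 7a0a17b, 87f8ee6, b8be2ea, dfa1041, e65554d, e8da4b3}.
Reachable from 090003c: {090003c, 6e0e9ee, b8be2ea, dfa1041, e8da4b3, f0ab3c4}.
In e65554d's history but not 090003c's: {5b7edfd, 7a0a17b, 87f8ee6, e65554d} — 4 commits.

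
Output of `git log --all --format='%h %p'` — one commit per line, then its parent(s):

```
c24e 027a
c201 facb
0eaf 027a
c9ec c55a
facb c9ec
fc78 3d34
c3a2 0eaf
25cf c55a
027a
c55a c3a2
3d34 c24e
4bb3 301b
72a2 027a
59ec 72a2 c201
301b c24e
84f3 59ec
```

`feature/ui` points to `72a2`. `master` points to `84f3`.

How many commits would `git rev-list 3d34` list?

3

Walking parent pointers from 3d34: reachable set = {027a, 3d34, c24e}.
That is 3 commits.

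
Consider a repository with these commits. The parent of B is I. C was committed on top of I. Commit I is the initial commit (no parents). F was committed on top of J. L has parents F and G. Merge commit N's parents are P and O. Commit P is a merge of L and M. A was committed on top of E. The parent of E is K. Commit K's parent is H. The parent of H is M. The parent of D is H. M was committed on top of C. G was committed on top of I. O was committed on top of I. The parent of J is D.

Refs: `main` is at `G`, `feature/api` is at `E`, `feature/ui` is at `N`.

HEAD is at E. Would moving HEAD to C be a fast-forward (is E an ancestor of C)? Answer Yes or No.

A fast-forward from E to C is possible iff E is an ancestor of C.
Ancestors of C: {C, I}.
E is not among them, so fast-forward is not possible.

No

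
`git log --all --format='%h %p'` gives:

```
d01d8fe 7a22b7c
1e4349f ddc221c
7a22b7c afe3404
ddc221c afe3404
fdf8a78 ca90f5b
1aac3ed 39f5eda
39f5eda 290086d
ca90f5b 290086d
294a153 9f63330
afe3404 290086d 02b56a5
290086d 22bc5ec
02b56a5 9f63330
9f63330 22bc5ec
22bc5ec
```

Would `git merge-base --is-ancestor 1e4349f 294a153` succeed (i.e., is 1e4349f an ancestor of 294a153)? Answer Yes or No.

Ancestors of 294a153: {22bc5ec, 294a153, 9f63330}.
1e4349f is not in that set, so it is not an ancestor of 294a153.

No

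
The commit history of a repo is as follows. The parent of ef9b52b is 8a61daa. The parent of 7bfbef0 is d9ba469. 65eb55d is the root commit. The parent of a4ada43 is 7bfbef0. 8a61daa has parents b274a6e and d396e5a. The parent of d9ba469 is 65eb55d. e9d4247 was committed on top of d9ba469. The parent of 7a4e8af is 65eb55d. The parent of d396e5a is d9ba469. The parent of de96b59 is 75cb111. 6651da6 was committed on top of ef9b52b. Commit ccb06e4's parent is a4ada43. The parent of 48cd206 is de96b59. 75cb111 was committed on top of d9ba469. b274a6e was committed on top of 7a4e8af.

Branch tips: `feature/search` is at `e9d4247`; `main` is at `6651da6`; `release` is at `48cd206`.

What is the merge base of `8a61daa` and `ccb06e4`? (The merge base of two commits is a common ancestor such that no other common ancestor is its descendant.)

Ancestors of 8a61daa: {65eb55d, 7a4e8af, 8a61daa, b274a6e, d396e5a, d9ba469}.
Ancestors of ccb06e4: {65eb55d, 7bfbef0, a4ada43, ccb06e4, d9ba469}.
Common ancestors: {65eb55d, d9ba469}.
Among these, d9ba469 is not an ancestor of any other common ancestor — it is the merge base.

d9ba469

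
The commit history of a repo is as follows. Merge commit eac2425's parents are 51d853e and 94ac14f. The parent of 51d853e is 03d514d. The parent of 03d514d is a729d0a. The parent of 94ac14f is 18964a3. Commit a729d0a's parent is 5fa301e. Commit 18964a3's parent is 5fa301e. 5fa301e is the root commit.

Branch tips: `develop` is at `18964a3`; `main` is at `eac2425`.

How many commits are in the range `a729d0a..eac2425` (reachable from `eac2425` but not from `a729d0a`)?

Reachable from eac2425: {03d514d, 18964a3, 51d853e, 5fa301e, 94ac14f, a729d0a, eac2425}.
Reachable from a729d0a: {5fa301e, a729d0a}.
In eac2425's history but not a729d0a's: {03d514d, 18964a3, 51d853e, 94ac14f, eac2425} — 5 commits.

5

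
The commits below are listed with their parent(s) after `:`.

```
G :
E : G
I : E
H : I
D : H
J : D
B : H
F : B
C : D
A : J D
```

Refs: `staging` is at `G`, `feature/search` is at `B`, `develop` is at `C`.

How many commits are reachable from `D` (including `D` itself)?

Walking parent pointers from D: reachable set = {D, E, G, H, I}.
That is 5 commits.

5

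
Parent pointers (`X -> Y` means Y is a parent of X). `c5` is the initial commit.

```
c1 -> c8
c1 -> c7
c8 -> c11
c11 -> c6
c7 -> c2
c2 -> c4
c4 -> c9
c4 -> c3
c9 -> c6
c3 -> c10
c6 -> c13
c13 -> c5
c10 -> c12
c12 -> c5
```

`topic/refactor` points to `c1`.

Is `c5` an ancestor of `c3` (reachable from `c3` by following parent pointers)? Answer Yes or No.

Yes

Ancestors of c3 (commits reachable by following parents): {c10, c12, c3, c5}.
c5 is in that set, so it is an ancestor of c3.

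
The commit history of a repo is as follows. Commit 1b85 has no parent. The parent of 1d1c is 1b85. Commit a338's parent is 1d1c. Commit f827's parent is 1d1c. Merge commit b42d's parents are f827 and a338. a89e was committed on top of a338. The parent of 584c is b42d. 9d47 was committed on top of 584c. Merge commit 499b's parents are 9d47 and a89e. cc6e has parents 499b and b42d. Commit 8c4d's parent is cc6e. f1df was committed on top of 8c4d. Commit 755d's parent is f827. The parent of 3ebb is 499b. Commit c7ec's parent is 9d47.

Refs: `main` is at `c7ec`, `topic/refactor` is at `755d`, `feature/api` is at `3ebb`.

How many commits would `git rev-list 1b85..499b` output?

Reachable from 499b: {1b85, 1d1c, 499b, 584c, 9d47, a338, a89e, b42d, f827}.
Reachable from 1b85: {1b85}.
In 499b's history but not 1b85's: {1d1c, 499b, 584c, 9d47, a338, a89e, b42d, f827} — 8 commits.

8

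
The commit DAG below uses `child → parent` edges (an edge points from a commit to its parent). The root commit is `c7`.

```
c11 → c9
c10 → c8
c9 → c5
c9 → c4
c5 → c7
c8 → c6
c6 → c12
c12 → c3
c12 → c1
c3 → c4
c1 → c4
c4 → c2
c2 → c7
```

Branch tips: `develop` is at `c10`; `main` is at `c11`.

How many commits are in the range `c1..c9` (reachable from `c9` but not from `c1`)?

2

Reachable from c9: {c2, c4, c5, c7, c9}.
Reachable from c1: {c1, c2, c4, c7}.
In c9's history but not c1's: {c5, c9} — 2 commits.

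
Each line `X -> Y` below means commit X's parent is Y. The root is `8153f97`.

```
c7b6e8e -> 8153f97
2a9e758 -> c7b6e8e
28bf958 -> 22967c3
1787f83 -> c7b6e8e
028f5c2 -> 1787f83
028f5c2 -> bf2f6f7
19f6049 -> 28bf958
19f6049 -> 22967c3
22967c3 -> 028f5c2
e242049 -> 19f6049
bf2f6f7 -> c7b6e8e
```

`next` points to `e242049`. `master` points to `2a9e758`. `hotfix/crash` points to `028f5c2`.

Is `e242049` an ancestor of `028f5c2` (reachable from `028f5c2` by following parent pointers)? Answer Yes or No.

Ancestors of 028f5c2: {028f5c2, 1787f83, 8153f97, bf2f6f7, c7b6e8e}.
e242049 is not in that set, so it is not an ancestor of 028f5c2.

No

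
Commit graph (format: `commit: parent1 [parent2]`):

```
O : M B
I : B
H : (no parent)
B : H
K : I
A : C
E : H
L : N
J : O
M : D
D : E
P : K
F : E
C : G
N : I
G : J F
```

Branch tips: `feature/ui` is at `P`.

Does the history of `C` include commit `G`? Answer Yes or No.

Yes

Ancestors of C (commits reachable by following parents): {B, C, D, E, F, G, H, J, M, O}.
G is in that set, so it is an ancestor of C.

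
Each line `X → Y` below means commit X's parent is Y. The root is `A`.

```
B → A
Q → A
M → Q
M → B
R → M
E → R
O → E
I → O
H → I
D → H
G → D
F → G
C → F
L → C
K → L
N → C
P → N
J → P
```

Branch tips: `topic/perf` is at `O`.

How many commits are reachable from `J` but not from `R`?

Reachable from J: {A, B, C, D, E, F, G, H, I, J, M, N, O, P, Q, R}.
Reachable from R: {A, B, M, Q, R}.
In J's history but not R's: {C, D, E, F, G, H, I, J, N, O, P} — 11 commits.

11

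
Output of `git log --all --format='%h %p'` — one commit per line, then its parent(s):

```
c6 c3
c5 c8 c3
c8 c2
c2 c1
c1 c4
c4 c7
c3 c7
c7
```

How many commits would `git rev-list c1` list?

Walking parent pointers from c1: reachable set = {c1, c4, c7}.
That is 3 commits.

3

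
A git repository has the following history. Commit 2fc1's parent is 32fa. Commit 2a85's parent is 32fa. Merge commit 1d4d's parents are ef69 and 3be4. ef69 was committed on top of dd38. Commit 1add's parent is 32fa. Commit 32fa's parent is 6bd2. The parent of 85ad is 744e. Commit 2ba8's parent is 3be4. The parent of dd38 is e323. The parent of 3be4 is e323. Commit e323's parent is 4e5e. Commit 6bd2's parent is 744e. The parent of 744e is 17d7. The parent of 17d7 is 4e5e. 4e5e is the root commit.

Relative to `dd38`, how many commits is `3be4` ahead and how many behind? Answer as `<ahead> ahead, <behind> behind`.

Reachable from 3be4: {3be4, 4e5e, e323}.
Reachable from dd38: {4e5e, dd38, e323}.
Only in 3be4's history (ahead): {3be4} — 1.
Only in dd38's history (behind): {dd38} — 1.

1 ahead, 1 behind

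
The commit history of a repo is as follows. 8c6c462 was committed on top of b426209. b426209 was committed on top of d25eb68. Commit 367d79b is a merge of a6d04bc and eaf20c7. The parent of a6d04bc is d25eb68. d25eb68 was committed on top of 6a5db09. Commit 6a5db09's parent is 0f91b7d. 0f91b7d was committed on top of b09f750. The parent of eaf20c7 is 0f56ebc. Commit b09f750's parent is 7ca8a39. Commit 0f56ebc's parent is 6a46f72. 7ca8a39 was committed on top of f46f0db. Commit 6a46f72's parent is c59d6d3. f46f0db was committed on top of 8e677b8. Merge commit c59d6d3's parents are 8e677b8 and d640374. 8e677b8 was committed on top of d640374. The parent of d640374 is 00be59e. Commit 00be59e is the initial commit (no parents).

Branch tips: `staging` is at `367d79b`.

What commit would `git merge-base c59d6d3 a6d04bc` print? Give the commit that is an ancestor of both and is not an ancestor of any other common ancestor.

8e677b8

Ancestors of c59d6d3: {00be59e, 8e677b8, c59d6d3, d640374}.
Ancestors of a6d04bc: {00be59e, 0f91b7d, 6a5db09, 7ca8a39, 8e677b8, a6d04bc, b09f750, d25eb68, d640374, f46f0db}.
Common ancestors: {00be59e, 8e677b8, d640374}.
Among these, 8e677b8 is not an ancestor of any other common ancestor — it is the merge base.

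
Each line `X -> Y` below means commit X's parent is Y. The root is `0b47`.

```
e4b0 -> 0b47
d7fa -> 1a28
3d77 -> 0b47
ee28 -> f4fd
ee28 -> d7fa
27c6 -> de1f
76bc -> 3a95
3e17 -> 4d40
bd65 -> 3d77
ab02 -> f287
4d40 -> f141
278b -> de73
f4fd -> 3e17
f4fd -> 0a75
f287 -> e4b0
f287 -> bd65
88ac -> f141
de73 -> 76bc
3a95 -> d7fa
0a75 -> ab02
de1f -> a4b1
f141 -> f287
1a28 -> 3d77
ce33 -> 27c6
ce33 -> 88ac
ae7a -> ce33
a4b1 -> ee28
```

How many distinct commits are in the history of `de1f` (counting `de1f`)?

16

Walking parent pointers from de1f: reachable set = {0a75, 0b47, 1a28, 3d77, 3e17, 4d40, a4b1, ab02, bd65, d7fa, de1f, e4b0, ee28, f141, f287, f4fd}.
That is 16 commits.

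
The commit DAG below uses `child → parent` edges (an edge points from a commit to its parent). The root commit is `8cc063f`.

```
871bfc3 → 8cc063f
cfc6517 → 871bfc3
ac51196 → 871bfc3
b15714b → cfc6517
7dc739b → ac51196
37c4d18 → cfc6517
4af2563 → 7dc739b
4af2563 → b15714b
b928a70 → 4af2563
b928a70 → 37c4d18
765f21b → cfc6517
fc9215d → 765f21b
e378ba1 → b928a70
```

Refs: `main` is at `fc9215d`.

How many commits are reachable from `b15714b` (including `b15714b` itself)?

Walking parent pointers from b15714b: reachable set = {871bfc3, 8cc063f, b15714b, cfc6517}.
That is 4 commits.

4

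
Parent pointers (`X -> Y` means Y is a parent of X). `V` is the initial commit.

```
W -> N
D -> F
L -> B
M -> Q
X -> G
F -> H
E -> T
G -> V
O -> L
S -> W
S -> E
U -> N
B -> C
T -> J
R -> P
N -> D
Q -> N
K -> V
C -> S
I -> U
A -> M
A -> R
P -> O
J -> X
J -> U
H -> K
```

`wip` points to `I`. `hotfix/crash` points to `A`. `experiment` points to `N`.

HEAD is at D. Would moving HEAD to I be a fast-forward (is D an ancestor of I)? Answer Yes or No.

A fast-forward from D to I is possible iff D is an ancestor of I.
Ancestors of I: {D, F, H, I, K, N, U, V}.
D is among them, so fast-forward is possible.

Yes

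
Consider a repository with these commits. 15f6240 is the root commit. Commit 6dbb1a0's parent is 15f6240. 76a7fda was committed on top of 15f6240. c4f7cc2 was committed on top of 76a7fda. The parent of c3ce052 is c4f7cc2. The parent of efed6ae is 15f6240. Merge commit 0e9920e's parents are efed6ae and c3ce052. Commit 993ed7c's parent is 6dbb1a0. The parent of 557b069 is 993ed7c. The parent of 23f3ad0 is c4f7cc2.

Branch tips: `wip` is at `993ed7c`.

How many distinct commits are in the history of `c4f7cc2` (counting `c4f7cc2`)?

Walking parent pointers from c4f7cc2: reachable set = {15f6240, 76a7fda, c4f7cc2}.
That is 3 commits.

3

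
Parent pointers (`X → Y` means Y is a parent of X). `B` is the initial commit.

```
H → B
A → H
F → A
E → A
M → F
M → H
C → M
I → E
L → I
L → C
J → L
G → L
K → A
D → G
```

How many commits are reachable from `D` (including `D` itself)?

Walking parent pointers from D: reachable set = {A, B, C, D, E, F, G, H, I, L, M}.
That is 11 commits.

11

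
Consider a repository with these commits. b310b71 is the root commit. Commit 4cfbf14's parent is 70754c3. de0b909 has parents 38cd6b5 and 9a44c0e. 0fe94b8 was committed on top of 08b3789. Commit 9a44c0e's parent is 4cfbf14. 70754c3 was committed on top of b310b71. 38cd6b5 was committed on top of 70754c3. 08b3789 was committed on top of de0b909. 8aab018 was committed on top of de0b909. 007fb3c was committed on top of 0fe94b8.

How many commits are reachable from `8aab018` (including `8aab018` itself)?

Walking parent pointers from 8aab018: reachable set = {38cd6b5, 4cfbf14, 70754c3, 8aab018, 9a44c0e, b310b71, de0b909}.
That is 7 commits.

7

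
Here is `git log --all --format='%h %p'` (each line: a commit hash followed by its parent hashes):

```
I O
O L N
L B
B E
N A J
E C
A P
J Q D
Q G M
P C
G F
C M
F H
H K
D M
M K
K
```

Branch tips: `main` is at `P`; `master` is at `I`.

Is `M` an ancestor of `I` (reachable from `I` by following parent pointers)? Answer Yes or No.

Yes

Ancestors of I (commits reachable by following parents): {A, B, C, D, E, F, G, H, I, J, K, L, M, N, O, P, Q}.
M is in that set, so it is an ancestor of I.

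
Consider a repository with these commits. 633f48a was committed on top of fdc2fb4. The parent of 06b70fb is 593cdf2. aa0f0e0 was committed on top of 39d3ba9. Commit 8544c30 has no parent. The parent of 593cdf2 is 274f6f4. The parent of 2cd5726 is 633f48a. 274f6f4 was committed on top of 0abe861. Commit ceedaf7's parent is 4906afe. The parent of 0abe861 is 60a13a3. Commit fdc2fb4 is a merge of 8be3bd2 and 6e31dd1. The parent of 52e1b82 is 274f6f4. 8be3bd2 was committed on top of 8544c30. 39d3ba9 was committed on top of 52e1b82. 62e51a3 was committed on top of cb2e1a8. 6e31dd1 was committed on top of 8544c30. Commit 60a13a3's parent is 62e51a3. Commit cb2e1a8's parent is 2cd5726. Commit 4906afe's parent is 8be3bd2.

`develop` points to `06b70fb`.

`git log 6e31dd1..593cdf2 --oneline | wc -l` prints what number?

Reachable from 593cdf2: {0abe861, 274f6f4, 2cd5726, 593cdf2, 60a13a3, 62e51a3, 633f48a, 6e31dd1, 8544c30, 8be3bd2, cb2e1a8, fdc2fb4}.
Reachable from 6e31dd1: {6e31dd1, 8544c30}.
In 593cdf2's history but not 6e31dd1's: {0abe861, 274f6f4, 2cd5726, 593cdf2, 60a13a3, 62e51a3, 633f48a, 8be3bd2, cb2e1a8, fdc2fb4} — 10 commits.

10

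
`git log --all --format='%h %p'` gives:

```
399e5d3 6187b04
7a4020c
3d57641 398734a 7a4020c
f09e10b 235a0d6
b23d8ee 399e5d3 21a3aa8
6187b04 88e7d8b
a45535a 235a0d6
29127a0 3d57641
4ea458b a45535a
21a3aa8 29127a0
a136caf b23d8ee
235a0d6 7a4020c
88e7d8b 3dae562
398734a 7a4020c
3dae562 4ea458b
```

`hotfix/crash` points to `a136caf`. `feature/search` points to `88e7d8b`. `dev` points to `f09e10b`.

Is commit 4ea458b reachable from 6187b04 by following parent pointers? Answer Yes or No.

Yes

Ancestors of 6187b04 (commits reachable by following parents): {235a0d6, 3dae562, 4ea458b, 6187b04, 7a4020c, 88e7d8b, a45535a}.
4ea458b is in that set, so it is an ancestor of 6187b04.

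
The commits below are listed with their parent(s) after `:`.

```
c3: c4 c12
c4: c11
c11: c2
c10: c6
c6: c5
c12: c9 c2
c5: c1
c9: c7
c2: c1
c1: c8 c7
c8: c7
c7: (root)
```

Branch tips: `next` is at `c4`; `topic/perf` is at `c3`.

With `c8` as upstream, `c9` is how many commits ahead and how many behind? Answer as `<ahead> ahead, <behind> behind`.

1 ahead, 1 behind

Reachable from c9: {c7, c9}.
Reachable from c8: {c7, c8}.
Only in c9's history (ahead): {c9} — 1.
Only in c8's history (behind): {c8} — 1.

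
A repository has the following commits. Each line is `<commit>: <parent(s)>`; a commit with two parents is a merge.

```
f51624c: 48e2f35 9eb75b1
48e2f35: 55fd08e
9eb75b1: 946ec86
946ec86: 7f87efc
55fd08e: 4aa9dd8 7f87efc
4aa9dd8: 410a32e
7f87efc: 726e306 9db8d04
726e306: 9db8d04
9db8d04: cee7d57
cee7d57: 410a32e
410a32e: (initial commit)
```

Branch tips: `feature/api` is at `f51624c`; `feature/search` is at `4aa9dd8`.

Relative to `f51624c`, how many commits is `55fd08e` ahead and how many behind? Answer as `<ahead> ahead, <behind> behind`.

Reachable from 55fd08e: {410a32e, 4aa9dd8, 55fd08e, 726e306, 7f87efc, 9db8d04, cee7d57}.
Reachable from f51624c: {410a32e, 48e2f35, 4aa9dd8, 55fd08e, 726e306, 7f87efc, 946ec86, 9db8d04, 9eb75b1, cee7d57, f51624c}.
Only in 55fd08e's history (ahead): {} — 0.
Only in f51624c's history (behind): {48e2f35, 946ec86, 9eb75b1, f51624c} — 4.

0 ahead, 4 behind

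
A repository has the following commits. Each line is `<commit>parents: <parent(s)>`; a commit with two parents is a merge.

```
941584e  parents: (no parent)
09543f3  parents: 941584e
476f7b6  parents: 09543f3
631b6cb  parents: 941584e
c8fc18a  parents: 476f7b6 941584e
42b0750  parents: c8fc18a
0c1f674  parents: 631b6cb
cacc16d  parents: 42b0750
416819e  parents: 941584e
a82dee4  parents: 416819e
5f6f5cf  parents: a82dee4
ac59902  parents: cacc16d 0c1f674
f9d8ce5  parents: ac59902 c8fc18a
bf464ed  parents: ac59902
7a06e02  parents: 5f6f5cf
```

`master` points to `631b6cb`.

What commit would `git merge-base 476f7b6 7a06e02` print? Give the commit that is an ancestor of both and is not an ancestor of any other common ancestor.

941584e

Ancestors of 476f7b6: {09543f3, 476f7b6, 941584e}.
Ancestors of 7a06e02: {416819e, 5f6f5cf, 7a06e02, 941584e, a82dee4}.
Common ancestors: {941584e}.
The only common ancestor is 941584e, so it is the merge base.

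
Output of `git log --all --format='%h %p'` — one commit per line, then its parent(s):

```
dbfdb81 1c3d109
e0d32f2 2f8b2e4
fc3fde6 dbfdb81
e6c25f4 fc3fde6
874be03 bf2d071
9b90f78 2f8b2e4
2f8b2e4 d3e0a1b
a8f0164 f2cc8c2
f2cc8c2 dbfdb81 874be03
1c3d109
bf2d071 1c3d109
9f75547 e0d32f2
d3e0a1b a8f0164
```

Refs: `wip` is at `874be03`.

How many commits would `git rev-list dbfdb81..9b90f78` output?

7

Reachable from 9b90f78: {1c3d109, 2f8b2e4, 874be03, 9b90f78, a8f0164, bf2d071, d3e0a1b, dbfdb81, f2cc8c2}.
Reachable from dbfdb81: {1c3d109, dbfdb81}.
In 9b90f78's history but not dbfdb81's: {2f8b2e4, 874be03, 9b90f78, a8f0164, bf2d071, d3e0a1b, f2cc8c2} — 7 commits.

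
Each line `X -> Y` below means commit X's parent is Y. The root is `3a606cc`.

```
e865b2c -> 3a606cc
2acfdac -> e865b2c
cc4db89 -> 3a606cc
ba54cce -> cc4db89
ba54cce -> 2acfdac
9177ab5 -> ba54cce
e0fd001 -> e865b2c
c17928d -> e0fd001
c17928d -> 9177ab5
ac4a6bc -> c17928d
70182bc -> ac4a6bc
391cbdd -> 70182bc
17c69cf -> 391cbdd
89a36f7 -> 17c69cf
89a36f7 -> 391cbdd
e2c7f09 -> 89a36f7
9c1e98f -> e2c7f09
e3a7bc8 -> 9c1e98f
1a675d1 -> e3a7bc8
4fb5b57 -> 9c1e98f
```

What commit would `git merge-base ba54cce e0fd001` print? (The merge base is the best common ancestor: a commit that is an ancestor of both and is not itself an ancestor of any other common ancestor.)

e865b2c

Ancestors of ba54cce: {2acfdac, 3a606cc, ba54cce, cc4db89, e865b2c}.
Ancestors of e0fd001: {3a606cc, e0fd001, e865b2c}.
Common ancestors: {3a606cc, e865b2c}.
Among these, e865b2c is not an ancestor of any other common ancestor — it is the merge base.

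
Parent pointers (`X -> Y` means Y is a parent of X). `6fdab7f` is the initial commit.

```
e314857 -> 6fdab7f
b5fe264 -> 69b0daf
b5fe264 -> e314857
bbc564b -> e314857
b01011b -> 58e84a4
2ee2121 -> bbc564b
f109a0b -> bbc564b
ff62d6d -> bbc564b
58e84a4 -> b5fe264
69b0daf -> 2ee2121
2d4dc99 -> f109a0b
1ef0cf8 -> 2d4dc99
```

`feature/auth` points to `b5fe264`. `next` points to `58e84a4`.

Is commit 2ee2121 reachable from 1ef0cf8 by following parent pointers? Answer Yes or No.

Ancestors of 1ef0cf8: {1ef0cf8, 2d4dc99, 6fdab7f, bbc564b, e314857, f109a0b}.
2ee2121 is not in that set, so it is not an ancestor of 1ef0cf8.

No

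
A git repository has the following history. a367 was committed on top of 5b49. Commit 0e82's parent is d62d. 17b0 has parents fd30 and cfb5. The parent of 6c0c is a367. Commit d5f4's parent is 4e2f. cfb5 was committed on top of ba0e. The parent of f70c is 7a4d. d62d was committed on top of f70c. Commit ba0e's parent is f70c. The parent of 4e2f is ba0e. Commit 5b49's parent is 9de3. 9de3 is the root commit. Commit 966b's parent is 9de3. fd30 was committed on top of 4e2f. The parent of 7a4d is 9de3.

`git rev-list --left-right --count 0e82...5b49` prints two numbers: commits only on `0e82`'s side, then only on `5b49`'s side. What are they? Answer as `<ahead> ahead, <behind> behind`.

Reachable from 0e82: {0e82, 7a4d, 9de3, d62d, f70c}.
Reachable from 5b49: {5b49, 9de3}.
Only in 0e82's history (ahead): {0e82, 7a4d, d62d, f70c} — 4.
Only in 5b49's history (behind): {5b49} — 1.

4 ahead, 1 behind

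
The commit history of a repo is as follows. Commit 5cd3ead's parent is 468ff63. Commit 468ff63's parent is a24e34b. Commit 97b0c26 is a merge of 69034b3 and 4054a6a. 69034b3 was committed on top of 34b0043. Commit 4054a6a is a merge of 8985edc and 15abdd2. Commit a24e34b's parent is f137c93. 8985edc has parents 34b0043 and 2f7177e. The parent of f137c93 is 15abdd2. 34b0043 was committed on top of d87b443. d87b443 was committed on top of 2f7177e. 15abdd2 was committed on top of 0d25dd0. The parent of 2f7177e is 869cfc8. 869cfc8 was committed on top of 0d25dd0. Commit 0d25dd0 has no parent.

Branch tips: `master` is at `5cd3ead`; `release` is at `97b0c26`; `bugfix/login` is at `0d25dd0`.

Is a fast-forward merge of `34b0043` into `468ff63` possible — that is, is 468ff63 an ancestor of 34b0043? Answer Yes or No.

No

A fast-forward from 468ff63 to 34b0043 is possible iff 468ff63 is an ancestor of 34b0043.
Ancestors of 34b0043: {0d25dd0, 2f7177e, 34b0043, 869cfc8, d87b443}.
468ff63 is not among them, so fast-forward is not possible.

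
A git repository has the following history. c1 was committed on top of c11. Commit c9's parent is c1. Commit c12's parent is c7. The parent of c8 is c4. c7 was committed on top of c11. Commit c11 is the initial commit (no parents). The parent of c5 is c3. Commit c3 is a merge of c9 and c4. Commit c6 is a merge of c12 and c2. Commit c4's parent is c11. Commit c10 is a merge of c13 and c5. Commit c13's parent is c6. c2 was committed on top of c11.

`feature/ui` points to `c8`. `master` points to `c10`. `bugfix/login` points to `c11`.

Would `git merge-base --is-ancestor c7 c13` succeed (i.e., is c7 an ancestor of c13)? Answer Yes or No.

Yes

Ancestors of c13 (commits reachable by following parents): {c11, c12, c13, c2, c6, c7}.
c7 is in that set, so it is an ancestor of c13.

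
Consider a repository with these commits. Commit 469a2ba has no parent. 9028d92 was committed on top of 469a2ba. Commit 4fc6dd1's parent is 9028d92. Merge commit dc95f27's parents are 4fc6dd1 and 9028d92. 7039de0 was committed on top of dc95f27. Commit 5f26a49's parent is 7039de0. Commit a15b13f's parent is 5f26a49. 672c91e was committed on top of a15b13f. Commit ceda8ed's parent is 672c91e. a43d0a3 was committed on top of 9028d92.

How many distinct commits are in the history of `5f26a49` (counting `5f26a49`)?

Walking parent pointers from 5f26a49: reachable set = {469a2ba, 4fc6dd1, 5f26a49, 7039de0, 9028d92, dc95f27}.
That is 6 commits.

6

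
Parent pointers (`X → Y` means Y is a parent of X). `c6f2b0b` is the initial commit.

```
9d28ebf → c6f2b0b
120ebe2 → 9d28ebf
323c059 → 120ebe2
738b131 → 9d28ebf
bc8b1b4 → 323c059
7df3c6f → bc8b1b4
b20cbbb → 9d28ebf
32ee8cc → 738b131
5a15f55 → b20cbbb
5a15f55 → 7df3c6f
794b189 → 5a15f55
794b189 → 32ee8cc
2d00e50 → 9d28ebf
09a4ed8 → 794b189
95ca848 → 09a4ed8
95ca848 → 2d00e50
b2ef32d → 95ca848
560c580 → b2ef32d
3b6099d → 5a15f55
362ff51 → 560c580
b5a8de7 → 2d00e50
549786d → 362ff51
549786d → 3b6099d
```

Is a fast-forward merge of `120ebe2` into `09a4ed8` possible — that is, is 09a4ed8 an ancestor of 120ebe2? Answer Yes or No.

No

A fast-forward from 09a4ed8 to 120ebe2 is possible iff 09a4ed8 is an ancestor of 120ebe2.
Ancestors of 120ebe2: {120ebe2, 9d28ebf, c6f2b0b}.
09a4ed8 is not among them, so fast-forward is not possible.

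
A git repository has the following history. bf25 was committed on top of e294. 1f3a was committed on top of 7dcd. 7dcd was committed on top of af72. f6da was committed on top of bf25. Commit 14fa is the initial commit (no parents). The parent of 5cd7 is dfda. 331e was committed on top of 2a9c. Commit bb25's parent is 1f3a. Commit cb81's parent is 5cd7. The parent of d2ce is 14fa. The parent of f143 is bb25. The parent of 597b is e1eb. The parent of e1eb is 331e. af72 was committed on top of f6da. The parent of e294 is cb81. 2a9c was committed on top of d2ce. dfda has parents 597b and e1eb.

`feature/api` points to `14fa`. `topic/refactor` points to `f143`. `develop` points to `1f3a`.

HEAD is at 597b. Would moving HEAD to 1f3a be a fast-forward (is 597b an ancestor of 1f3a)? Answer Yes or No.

A fast-forward from 597b to 1f3a is possible iff 597b is an ancestor of 1f3a.
Ancestors of 1f3a: {14fa, 1f3a, 2a9c, 331e, 597b, 5cd7, 7dcd, af72, bf25, cb81, d2ce, dfda, e1eb, e294, f6da}.
597b is among them, so fast-forward is possible.

Yes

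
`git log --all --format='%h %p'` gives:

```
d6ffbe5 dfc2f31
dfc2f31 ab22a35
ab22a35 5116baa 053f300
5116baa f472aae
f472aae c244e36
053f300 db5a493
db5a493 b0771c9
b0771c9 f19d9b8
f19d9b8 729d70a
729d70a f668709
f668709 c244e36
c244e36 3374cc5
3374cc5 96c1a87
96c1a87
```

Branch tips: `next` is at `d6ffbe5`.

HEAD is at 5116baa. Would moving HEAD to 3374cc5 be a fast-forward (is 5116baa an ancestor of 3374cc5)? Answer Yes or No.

No

A fast-forward from 5116baa to 3374cc5 is possible iff 5116baa is an ancestor of 3374cc5.
Ancestors of 3374cc5: {3374cc5, 96c1a87}.
5116baa is not among them, so fast-forward is not possible.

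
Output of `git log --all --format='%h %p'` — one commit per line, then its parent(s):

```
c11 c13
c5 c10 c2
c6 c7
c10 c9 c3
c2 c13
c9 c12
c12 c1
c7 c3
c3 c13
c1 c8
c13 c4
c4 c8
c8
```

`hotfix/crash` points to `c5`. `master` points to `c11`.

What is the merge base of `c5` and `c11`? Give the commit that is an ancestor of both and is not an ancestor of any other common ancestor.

c13

Ancestors of c5: {c1, c10, c12, c13, c2, c3, c4, c5, c8, c9}.
Ancestors of c11: {c11, c13, c4, c8}.
Common ancestors: {c13, c4, c8}.
Among these, c13 is not an ancestor of any other common ancestor — it is the merge base.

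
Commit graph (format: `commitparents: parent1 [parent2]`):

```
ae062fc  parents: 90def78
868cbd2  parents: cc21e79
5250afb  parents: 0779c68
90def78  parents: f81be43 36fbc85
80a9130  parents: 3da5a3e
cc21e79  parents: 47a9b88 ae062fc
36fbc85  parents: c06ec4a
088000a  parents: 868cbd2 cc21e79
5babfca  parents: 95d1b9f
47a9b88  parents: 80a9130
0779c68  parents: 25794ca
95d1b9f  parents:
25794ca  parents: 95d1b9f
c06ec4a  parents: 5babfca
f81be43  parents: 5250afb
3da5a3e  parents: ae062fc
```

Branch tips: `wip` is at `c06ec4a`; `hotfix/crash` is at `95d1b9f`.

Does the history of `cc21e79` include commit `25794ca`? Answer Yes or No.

Ancestors of cc21e79 (commits reachable by following parents): {0779c68, 25794ca, 36fbc85, 3da5a3e, 47a9b88, 5250afb, 5babfca, 80a9130, 90def78, 95d1b9f, ae062fc, c06ec4a, cc21e79, f81be43}.
25794ca is in that set, so it is an ancestor of cc21e79.

Yes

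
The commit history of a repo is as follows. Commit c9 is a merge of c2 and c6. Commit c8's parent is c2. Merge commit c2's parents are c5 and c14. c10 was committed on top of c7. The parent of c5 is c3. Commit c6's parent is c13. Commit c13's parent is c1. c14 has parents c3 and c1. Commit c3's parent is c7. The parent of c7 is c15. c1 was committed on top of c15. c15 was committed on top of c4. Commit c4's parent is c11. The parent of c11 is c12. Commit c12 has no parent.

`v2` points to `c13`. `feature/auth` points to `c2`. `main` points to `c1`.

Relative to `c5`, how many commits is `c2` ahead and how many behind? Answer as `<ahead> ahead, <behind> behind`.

Reachable from c2: {c1, c11, c12, c14, c15, c2, c3, c4, c5, c7}.
Reachable from c5: {c11, c12, c15, c3, c4, c5, c7}.
Only in c2's history (ahead): {c1, c14, c2} — 3.
Only in c5's history (behind): {} — 0.

3 ahead, 0 behind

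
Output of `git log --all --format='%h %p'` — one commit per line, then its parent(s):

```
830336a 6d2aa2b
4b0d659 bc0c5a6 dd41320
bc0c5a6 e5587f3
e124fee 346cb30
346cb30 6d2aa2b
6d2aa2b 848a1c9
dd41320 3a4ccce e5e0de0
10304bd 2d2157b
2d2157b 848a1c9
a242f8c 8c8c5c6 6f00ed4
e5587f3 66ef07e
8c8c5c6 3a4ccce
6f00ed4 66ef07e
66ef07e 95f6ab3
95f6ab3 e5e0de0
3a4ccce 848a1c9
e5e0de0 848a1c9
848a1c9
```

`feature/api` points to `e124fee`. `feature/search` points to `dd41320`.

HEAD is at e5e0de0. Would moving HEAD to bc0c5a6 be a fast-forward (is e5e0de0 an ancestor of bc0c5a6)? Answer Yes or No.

Yes

A fast-forward from e5e0de0 to bc0c5a6 is possible iff e5e0de0 is an ancestor of bc0c5a6.
Ancestors of bc0c5a6: {66ef07e, 848a1c9, 95f6ab3, bc0c5a6, e5587f3, e5e0de0}.
e5e0de0 is among them, so fast-forward is possible.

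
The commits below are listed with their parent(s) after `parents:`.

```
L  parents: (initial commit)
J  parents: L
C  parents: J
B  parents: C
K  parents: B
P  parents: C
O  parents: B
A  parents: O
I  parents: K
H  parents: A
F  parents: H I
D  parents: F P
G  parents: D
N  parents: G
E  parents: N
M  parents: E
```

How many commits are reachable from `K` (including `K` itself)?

5

Walking parent pointers from K: reachable set = {B, C, J, K, L}.
That is 5 commits.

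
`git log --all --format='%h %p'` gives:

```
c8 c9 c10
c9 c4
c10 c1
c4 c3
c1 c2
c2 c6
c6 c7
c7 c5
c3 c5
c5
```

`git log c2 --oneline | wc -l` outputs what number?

Walking parent pointers from c2: reachable set = {c2, c5, c6, c7}.
That is 4 commits.

4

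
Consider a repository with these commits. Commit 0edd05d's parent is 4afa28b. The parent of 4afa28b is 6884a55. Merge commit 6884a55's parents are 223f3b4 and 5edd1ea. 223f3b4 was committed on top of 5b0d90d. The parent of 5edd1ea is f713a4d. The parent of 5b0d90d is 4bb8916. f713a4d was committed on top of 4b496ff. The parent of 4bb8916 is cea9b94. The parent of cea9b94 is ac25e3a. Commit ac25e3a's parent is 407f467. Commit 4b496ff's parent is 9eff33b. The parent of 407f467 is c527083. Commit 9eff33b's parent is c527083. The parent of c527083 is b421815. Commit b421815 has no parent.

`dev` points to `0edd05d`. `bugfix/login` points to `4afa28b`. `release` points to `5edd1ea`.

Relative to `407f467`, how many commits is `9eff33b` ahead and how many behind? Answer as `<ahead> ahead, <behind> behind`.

1 ahead, 1 behind

Reachable from 9eff33b: {9eff33b, b421815, c527083}.
Reachable from 407f467: {407f467, b421815, c527083}.
Only in 9eff33b's history (ahead): {9eff33b} — 1.
Only in 407f467's history (behind): {407f467} — 1.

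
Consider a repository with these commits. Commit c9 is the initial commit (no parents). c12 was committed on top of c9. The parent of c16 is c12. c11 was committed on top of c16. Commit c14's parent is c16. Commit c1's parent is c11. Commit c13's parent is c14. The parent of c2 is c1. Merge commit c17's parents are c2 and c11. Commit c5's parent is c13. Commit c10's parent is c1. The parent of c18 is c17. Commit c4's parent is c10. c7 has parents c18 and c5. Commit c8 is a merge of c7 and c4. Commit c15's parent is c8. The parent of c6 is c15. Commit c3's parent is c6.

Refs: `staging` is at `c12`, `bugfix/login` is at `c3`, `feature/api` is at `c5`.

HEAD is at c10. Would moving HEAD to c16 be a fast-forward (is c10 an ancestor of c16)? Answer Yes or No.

A fast-forward from c10 to c16 is possible iff c10 is an ancestor of c16.
Ancestors of c16: {c12, c16, c9}.
c10 is not among them, so fast-forward is not possible.

No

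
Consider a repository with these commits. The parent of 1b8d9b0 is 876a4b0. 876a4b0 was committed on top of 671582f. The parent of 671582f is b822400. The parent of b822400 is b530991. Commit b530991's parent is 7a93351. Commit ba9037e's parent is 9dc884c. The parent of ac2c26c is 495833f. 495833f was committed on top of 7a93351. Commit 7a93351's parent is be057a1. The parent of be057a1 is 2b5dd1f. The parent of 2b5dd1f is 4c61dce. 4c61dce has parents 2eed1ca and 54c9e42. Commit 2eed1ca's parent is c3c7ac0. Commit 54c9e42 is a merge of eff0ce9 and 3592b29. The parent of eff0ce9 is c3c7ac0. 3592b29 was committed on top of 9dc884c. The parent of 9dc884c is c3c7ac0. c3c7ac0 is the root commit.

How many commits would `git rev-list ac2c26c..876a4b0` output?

4

Reachable from 876a4b0: {2b5dd1f, 2eed1ca, 3592b29, 4c61dce, 54c9e42, 671582f, 7a93351, 876a4b0, 9dc884c, b530991, b822400, be057a1, c3c7ac0, eff0ce9}.
Reachable from ac2c26c: {2b5dd1f, 2eed1ca, 3592b29, 495833f, 4c61dce, 54c9e42, 7a93351, 9dc884c, ac2c26c, be057a1, c3c7ac0, eff0ce9}.
In 876a4b0's history but not ac2c26c's: {671582f, 876a4b0, b530991, b822400} — 4 commits.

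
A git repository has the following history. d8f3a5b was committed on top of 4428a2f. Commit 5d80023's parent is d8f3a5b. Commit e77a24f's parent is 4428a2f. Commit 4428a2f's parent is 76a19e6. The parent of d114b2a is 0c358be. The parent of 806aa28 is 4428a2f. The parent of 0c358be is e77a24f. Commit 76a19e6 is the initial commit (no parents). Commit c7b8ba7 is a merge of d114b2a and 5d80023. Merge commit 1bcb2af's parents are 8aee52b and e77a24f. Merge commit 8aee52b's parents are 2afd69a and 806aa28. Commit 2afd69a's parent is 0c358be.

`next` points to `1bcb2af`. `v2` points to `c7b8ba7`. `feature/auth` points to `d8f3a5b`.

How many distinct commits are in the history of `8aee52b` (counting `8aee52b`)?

7

Walking parent pointers from 8aee52b: reachable set = {0c358be, 2afd69a, 4428a2f, 76a19e6, 806aa28, 8aee52b, e77a24f}.
That is 7 commits.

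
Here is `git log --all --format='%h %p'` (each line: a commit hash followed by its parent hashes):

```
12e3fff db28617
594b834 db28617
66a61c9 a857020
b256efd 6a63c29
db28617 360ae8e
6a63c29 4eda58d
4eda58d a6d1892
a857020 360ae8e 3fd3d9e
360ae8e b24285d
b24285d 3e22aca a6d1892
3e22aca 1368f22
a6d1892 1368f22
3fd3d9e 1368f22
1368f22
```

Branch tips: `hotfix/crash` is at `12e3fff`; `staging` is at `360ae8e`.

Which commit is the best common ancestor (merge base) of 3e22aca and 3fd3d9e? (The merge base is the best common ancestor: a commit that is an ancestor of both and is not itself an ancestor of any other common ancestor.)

1368f22

Ancestors of 3e22aca: {1368f22, 3e22aca}.
Ancestors of 3fd3d9e: {1368f22, 3fd3d9e}.
Common ancestors: {1368f22}.
The only common ancestor is 1368f22, so it is the merge base.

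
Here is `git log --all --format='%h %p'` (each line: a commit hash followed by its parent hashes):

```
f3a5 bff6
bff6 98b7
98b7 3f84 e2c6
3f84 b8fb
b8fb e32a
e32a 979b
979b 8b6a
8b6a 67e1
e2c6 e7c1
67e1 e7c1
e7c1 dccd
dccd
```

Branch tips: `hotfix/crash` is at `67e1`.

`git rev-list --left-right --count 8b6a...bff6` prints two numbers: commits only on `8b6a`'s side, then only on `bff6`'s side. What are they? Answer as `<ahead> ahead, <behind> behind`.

0 ahead, 7 behind

Reachable from 8b6a: {67e1, 8b6a, dccd, e7c1}.
Reachable from bff6: {3f84, 67e1, 8b6a, 979b, 98b7, b8fb, bff6, dccd, e2c6, e32a, e7c1}.
Only in 8b6a's history (ahead): {} — 0.
Only in bff6's history (behind): {3f84, 979b, 98b7, b8fb, bff6, e2c6, e32a} — 7.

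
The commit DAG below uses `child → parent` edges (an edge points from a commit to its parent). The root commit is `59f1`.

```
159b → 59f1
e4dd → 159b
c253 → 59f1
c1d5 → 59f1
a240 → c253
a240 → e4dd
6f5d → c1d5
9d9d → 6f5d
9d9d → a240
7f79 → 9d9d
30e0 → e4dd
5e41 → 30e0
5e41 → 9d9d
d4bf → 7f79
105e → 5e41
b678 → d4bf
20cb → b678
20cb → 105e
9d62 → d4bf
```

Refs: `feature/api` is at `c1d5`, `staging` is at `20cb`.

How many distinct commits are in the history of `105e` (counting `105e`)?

11

Walking parent pointers from 105e: reachable set = {105e, 159b, 30e0, 59f1, 5e41, 6f5d, 9d9d, a240, c1d5, c253, e4dd}.
That is 11 commits.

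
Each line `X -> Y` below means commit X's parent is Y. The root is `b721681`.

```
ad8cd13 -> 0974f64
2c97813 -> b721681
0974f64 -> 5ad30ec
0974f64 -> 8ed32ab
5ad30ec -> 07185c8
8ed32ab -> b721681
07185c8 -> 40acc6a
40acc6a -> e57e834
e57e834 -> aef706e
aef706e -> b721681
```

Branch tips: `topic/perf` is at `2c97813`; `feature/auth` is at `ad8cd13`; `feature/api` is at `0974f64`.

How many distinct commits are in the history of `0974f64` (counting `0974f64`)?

8

Walking parent pointers from 0974f64: reachable set = {07185c8, 0974f64, 40acc6a, 5ad30ec, 8ed32ab, aef706e, b721681, e57e834}.
That is 8 commits.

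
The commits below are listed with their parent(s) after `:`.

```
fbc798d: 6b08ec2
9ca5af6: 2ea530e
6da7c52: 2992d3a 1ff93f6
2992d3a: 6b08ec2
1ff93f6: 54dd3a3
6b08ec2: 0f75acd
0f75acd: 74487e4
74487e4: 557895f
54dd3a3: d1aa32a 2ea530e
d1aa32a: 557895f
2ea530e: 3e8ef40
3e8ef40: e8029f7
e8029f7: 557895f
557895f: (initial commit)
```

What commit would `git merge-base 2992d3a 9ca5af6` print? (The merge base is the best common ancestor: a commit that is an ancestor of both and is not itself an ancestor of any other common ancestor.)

Ancestors of 2992d3a: {0f75acd, 2992d3a, 557895f, 6b08ec2, 74487e4}.
Ancestors of 9ca5af6: {2ea530e, 3e8ef40, 557895f, 9ca5af6, e8029f7}.
Common ancestors: {557895f}.
The only common ancestor is 557895f, so it is the merge base.

557895f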